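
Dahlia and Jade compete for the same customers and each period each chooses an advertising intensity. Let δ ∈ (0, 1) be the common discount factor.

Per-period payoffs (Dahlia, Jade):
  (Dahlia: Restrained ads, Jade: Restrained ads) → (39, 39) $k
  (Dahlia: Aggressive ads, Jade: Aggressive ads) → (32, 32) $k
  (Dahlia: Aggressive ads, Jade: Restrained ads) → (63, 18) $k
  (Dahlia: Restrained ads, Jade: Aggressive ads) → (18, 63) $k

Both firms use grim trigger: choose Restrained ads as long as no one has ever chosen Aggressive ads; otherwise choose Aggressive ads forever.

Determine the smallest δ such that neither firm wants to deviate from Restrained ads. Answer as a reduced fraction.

24/31

One-period gain from deviating is 63 − 39 = 24. The loss is 39 − 32 = 7 in every subsequent period, with present value 7·δ/(1−δ).
Deviation is unprofitable when 7·δ/(1−δ) ≥ 24, i.e. δ/(1−δ) ≥ 24/7.
Equivalently δ ≥ 24/(24+7) = 24/31.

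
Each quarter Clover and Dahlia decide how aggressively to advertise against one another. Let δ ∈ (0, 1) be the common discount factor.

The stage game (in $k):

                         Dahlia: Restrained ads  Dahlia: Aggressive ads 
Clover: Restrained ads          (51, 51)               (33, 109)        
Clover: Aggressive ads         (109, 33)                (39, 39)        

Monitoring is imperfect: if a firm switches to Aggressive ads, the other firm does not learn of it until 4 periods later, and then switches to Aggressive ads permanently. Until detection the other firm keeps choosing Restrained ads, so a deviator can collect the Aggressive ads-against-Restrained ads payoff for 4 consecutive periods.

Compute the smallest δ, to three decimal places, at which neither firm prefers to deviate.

0.954

The best deviation is to choose Aggressive ads for all 4 undetected periods, earning 109 each, then 39 forever once detected.
Deviation value: 109(1−δ^4)/(1−δ) + 39δ^4/(1−δ); cooperation value: 51/(1−δ).
IC: 51 ≥ 109(1−δ^4) + 39δ^4 = 109 − 70δ^4.
So δ^4 ≥ 58/70 = 29/35, giving δ ≥ (29/35)^(1/4) ≈ 0.954.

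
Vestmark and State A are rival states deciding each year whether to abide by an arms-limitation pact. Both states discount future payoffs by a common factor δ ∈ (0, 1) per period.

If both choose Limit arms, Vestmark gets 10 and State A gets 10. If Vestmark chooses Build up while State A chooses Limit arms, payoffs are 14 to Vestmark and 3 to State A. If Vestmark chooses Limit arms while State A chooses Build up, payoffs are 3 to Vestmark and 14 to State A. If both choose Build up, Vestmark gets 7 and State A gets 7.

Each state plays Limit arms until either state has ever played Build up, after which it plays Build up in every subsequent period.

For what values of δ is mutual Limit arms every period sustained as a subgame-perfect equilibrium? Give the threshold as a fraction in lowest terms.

Cooperation forever yields 10 each period: 10/(1−δ).
Deviating yields 14 once, then 7 forever: 14 + 7δ/(1−δ).
No profitable deviation requires 10/(1−δ) ≥ 14 + 7δ/(1−δ).
Multiplying by (1−δ): 10 ≥ 14(1−δ) + 7δ = 14 − 7δ.
So 7δ ≥ 4, i.e. δ ≥ 4/7.

4/7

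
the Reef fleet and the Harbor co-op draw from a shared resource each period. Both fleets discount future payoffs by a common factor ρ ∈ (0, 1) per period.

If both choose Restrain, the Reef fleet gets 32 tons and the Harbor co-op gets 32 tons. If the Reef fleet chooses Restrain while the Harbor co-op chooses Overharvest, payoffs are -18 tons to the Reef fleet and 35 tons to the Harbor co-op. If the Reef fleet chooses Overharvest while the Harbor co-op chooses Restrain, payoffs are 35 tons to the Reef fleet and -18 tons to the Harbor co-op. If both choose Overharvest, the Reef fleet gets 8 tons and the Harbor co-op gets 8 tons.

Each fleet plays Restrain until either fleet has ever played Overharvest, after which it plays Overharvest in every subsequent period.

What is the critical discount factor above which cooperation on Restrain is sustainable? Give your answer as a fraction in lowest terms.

Cooperation forever yields 32 each period: 32/(1−ρ).
Deviating yields 35 once, then 8 forever: 35 + 8ρ/(1−ρ).
No profitable deviation requires 32/(1−ρ) ≥ 35 + 8ρ/(1−ρ).
Multiplying by (1−ρ): 32 ≥ 35(1−ρ) + 8ρ = 35 − 27ρ.
So 27ρ ≥ 3, i.e. ρ ≥ 3/27 = 1/9.

1/9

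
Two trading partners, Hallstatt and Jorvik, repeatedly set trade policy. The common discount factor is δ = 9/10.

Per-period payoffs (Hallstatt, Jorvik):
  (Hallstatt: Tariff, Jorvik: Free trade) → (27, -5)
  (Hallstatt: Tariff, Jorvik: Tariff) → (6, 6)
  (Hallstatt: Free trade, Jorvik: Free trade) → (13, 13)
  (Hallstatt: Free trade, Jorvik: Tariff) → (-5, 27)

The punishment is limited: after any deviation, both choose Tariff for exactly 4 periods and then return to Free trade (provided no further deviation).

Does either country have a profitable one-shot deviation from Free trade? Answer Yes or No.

IC: δ+…+δ^4 ≥ (27−13)/(13−6) = 2.
At δ = 9/10: partial sum = 3.0951 ≥ 2.0000. Cooperation sustainable.

No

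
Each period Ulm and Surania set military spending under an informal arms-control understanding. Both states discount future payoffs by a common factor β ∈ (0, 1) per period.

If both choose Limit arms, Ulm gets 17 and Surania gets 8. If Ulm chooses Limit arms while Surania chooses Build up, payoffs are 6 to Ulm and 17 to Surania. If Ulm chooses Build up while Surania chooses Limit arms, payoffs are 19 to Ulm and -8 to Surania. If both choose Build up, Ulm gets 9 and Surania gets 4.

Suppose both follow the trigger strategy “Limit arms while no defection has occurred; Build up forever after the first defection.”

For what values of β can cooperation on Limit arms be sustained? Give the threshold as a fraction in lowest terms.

Ulm: cooperation gives 17 each period; deviation gives 19 once then 9 forever.
  17/(1−β) ≥ 19 + 9β/(1−β) ⇒ β ≥ 2/10 = 1/5.
Surania: cooperation gives 8 each period; deviation gives 17 once then 4 forever.
  β ≥ 9/13.
Both must hold, so the binding constraint is Surania's: β ≥ 9/13.

9/13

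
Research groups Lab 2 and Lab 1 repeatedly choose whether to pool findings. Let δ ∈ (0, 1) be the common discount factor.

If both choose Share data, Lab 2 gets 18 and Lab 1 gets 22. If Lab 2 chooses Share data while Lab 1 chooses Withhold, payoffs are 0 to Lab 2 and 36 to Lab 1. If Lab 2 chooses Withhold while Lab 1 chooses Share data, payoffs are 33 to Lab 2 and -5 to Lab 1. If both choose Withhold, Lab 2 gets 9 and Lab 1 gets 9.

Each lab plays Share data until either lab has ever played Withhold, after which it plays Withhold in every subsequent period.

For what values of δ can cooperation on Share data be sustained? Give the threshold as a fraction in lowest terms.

5/8

For Lab 2: deviation gain 33−18 = 15, per-period punishment loss 18−9 = 9. IC gives δ ≥ 15/24 = 5/8.
For Lab 1: gain 14, loss 13 per period, so δ ≥ 14/27.
The tighter constraint is Lab 2's, so cooperation needs δ ≥ 5/8.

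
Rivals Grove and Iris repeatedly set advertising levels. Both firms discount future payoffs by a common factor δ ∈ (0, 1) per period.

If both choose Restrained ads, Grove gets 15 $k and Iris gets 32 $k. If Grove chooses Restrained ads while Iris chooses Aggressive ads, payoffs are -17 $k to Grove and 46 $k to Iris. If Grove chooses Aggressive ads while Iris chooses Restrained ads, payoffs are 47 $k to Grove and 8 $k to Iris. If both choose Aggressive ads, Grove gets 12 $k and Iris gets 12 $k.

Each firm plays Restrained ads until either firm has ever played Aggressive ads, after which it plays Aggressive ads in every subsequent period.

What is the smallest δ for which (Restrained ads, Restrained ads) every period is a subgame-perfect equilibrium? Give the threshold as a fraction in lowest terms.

32/35

For Grove: deviation gain 47−15 = 32, per-period punishment loss 15−12 = 3. IC gives δ ≥ 32/35.
For Iris: gain 14, loss 20 per period, so δ ≥ 14/34 = 7/17.
The tighter constraint is Grove's, so cooperation needs δ ≥ 32/35.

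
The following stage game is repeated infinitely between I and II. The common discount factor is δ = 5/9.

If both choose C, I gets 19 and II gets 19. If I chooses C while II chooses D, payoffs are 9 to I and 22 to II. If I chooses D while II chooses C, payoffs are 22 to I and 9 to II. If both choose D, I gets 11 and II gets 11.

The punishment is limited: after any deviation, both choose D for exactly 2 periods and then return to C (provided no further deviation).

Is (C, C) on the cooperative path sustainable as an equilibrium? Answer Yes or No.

IC: δ+…+δ^2 ≥ (22−19)/(19−11) = 3/8.
At δ = 5/9: partial sum = 0.8642 ≥ 0.3750. Cooperation sustainable.

Yes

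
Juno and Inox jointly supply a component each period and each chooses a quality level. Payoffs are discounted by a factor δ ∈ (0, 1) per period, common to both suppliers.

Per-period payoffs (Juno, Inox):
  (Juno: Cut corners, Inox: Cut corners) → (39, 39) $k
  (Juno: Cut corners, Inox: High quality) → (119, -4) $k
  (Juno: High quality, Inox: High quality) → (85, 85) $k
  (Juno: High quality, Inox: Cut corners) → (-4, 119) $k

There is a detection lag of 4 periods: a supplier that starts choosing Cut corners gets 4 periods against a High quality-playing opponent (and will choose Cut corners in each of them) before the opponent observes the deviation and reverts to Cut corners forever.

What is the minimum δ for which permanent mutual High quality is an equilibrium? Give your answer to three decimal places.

0.807

Deviating for the 4 undetected periods gains 119−85 = 34 per period over cooperation, then loses 85−39 = 46 per period forever once punishment starts.
Gain: 34(1 + δ + … + δ^3); loss: 46·δ^4/(1−δ).
No profitable deviation ⇔ 34(1−δ^4) ≤ 46·δ^4, i.e. δ^4 ≥ 34/(34+46) = 17/40.
Hence δ ≥ (17/40)^(1/4) ≈ 0.807.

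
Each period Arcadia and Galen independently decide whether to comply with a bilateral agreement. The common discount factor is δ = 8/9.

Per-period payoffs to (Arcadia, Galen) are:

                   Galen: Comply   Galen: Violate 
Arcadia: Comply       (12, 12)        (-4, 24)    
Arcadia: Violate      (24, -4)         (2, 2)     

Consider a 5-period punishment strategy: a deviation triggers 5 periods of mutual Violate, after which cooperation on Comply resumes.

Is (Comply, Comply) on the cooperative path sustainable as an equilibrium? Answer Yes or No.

Comparing payoff streams over the 6 periods until play realigns: cooperate → 12(1+δ+…+δ^5); deviate → 24 + 2(δ+…+δ^5).
Cooperation is sustained iff (12−2)(δ+…+δ^5) ≥ 24−12.
δ+…+δ^5 = 8/9·(1−(8/9)^5)/(1−8/9) = 3.5606, and (24−12)/(12−2) = 1.2000.
3.5606 ≥ 1.2000, so cooperation is sustainable.

Yes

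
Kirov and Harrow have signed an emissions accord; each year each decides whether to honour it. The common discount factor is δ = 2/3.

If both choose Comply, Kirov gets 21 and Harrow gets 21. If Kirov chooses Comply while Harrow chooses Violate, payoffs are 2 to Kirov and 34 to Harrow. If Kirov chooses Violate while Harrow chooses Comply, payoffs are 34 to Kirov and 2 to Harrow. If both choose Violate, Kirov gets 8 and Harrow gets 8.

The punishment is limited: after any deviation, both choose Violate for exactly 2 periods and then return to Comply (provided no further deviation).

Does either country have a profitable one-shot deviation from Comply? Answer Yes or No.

Comparing payoff streams over the 3 periods until play realigns: cooperate → 21(1+δ+…+δ^2); deviate → 34 + 8(δ+…+δ^2).
Cooperation is sustained iff (21−8)(δ+…+δ^2) ≥ 34−21.
δ+…+δ^2 = 2/3·(1−(2/3)^2)/(1−2/3) = 1.1111, and (34−21)/(21−8) = 1.0000.
1.1111 ≥ 1.0000, so cooperation is sustainable.

No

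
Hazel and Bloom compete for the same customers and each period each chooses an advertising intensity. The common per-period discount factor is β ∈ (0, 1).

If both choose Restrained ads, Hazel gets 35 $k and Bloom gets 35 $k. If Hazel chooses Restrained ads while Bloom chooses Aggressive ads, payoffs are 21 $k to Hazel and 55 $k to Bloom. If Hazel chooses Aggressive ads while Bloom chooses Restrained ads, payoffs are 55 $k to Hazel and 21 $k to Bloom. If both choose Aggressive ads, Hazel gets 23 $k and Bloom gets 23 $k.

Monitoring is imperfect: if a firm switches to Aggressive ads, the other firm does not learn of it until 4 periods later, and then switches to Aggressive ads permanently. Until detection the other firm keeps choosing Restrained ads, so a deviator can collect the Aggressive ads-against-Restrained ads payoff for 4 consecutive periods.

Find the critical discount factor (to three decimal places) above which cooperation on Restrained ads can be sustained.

0.889

A deviator earns 55 for 4 periods, then 23 forever; cooperating earns 35 forever. Multiplying the IC by (1−β):
35 ≥ 55(1−β^4) + 23β^4, so 32·β^4 ≥ 20 and β^4 ≥ 5/8.
β ≥ (5/8)^(1/4) ≈ 0.889.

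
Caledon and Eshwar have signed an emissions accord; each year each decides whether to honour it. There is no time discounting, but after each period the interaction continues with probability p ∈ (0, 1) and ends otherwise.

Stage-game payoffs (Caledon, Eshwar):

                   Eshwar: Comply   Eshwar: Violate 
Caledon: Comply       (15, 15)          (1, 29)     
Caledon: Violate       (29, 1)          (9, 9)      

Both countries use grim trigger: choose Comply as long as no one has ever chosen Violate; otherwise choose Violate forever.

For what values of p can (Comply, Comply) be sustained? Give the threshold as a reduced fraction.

7/10

With no time discounting, the continuation probability p plays the role of the discount factor.
Grim-trigger IC: 15/(1−p) ≥ 29 + 9p/(1−p) ⇒ p ≥ (29−15)/(29−9) = 7/10.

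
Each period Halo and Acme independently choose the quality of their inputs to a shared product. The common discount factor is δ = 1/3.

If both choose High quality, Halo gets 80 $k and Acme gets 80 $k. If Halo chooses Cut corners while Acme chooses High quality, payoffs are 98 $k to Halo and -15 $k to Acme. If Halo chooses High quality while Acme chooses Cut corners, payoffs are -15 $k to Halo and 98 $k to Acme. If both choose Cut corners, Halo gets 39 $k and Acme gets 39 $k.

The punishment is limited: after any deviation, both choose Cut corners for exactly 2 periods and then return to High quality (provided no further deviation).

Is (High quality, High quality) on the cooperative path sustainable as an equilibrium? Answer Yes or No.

Comparing payoff streams over the 3 periods until play realigns: cooperate → 80(1+δ+…+δ^2); deviate → 98 + 39(δ+…+δ^2).
Cooperation is sustained iff (80−39)(δ+…+δ^2) ≥ 98−80.
δ+…+δ^2 = 1/3·(1−(1/3)^2)/(1−1/3) = 0.4444, and (98−80)/(80−39) = 0.4390.
0.4444 ≥ 0.4390, so cooperation is sustainable.

Yes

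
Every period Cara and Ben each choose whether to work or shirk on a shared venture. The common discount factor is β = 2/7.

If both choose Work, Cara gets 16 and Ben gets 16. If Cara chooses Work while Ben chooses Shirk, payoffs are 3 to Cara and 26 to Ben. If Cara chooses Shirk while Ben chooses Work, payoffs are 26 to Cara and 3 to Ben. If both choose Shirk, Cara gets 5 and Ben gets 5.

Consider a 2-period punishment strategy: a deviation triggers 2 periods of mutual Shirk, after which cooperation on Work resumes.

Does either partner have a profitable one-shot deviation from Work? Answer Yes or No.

Yes

A one-shot deviation gives 26 now, then 5 for 2 periods, then back to 16.
Gain from deviating: (26−16) today; loss: (16−5) in each of the next 2 periods.
No-deviation condition: (16−5)(β+…+β^2) ≥ 26−16, i.e. β+…+β^2 ≥ 10/11.
At β = 2/7: β+…+β^2 = 0.3673 < 0.9091.
So cooperation is not sustainable.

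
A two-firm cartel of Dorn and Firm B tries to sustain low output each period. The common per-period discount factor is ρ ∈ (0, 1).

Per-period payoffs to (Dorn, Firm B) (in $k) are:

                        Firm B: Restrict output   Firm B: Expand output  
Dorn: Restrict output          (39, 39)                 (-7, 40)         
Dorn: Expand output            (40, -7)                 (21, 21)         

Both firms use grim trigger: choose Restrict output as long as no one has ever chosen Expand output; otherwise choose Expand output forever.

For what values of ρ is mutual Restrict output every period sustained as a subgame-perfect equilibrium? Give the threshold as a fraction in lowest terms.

1/19

Cooperation forever yields 39 each period: 39/(1−ρ).
Deviating yields 40 once, then 21 forever: 40 + 21ρ/(1−ρ).
No profitable deviation requires 39/(1−ρ) ≥ 40 + 21ρ/(1−ρ).
Multiplying by (1−ρ): 39 ≥ 40(1−ρ) + 21ρ = 40 − 19ρ.
So 19ρ ≥ 1, i.e. ρ ≥ 1/19.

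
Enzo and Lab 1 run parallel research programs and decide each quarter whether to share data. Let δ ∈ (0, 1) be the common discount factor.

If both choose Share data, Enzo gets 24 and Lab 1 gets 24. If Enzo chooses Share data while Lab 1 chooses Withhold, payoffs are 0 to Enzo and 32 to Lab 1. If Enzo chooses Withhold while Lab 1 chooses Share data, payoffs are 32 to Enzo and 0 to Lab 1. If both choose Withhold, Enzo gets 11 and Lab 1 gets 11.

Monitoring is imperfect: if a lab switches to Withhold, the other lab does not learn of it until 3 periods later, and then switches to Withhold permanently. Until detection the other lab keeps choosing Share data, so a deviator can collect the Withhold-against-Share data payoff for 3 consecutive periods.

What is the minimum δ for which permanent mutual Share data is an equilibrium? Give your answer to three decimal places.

The best deviation is to choose Withhold for all 3 undetected periods, earning 32 each, then 11 forever once detected.
Deviation value: 32(1−δ^3)/(1−δ) + 11δ^3/(1−δ); cooperation value: 24/(1−δ).
IC: 24 ≥ 32(1−δ^3) + 11δ^3 = 32 − 21δ^3.
So δ^3 ≥ 8/21, giving δ ≥ (8/21)^(1/3) ≈ 0.725.

0.725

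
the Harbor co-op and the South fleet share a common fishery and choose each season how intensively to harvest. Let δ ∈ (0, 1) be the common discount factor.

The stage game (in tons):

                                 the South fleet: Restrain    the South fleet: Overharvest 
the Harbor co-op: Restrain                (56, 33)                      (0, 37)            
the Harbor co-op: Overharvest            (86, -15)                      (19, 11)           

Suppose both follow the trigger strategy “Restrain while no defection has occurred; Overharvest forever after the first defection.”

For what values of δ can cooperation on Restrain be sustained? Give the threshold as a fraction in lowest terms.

the Harbor co-op: cooperation gives 56 each period; deviation gives 86 once then 19 forever.
  56/(1−δ) ≥ 86 + 19δ/(1−δ) ⇒ δ ≥ 30/67.
the South fleet: cooperation gives 33 each period; deviation gives 37 once then 11 forever.
  δ ≥ 4/26 = 2/13.
Both must hold, so the binding constraint is the Harbor co-op's: δ ≥ 30/67.

30/67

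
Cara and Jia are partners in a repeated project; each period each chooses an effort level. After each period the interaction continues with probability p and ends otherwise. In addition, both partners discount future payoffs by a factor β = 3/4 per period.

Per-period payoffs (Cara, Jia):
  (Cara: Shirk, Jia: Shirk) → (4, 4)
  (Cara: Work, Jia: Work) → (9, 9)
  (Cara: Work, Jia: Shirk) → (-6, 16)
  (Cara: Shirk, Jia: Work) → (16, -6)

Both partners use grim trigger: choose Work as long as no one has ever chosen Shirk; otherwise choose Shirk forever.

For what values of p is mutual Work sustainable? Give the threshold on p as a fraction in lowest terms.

7/9

With continuation probability p and discount β, the effective per-period discount factor is βp.
Grim-trigger IC: βp ≥ (16−9)/(16−4) = 7/12.
So p ≥ (7/12)/(3/4) = 7/9.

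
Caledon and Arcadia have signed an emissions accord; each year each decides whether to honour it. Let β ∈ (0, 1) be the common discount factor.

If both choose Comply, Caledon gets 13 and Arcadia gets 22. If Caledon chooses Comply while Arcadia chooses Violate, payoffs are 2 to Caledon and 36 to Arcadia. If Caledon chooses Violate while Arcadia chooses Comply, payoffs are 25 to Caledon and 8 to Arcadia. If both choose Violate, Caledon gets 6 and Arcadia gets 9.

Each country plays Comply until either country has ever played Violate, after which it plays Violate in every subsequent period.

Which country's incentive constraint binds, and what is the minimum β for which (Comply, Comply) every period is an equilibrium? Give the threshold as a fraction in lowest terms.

Caledon's threshold: (25−13)/(25−6) = 12/19.
Arcadia's threshold: (36−22)/(36−9) = 14/27.
12/19 > 14/27, so Caledon binds and β* = 12/19.

Caledon; β ≥ 12/19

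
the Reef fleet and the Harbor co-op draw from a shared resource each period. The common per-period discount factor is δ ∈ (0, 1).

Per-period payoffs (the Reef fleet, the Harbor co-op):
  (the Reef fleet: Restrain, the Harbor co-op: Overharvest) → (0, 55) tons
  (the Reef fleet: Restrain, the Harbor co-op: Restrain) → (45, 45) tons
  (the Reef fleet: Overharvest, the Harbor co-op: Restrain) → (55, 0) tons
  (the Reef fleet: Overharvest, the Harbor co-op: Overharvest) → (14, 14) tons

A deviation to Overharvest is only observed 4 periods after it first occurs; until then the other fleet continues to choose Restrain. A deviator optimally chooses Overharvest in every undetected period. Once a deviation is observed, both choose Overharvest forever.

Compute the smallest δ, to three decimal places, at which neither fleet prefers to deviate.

0.703

The best deviation is to choose Overharvest for all 4 undetected periods, earning 55 each, then 14 forever once detected.
Deviation value: 55(1−δ^4)/(1−δ) + 14δ^4/(1−δ); cooperation value: 45/(1−δ).
IC: 45 ≥ 55(1−δ^4) + 14δ^4 = 55 − 41δ^4.
So δ^4 ≥ 10/41, giving δ ≥ (10/41)^(1/4) ≈ 0.703.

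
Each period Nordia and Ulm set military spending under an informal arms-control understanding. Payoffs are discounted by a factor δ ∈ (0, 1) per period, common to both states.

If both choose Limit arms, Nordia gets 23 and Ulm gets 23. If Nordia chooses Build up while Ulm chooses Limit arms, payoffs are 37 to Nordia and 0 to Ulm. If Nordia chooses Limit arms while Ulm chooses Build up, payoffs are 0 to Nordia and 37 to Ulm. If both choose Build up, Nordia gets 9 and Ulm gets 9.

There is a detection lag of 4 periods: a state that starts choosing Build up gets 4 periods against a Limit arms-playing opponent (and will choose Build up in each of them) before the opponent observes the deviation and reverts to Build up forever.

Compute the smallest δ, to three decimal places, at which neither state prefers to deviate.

Deviating for the 4 undetected periods gains 37−23 = 14 per period over cooperation, then loses 23−9 = 14 per period forever once punishment starts.
Gain: 14(1 + δ + … + δ^3); loss: 14·δ^4/(1−δ).
No profitable deviation ⇔ 14(1−δ^4) ≤ 14·δ^4, i.e. δ^4 ≥ 14/(14+14) = 1/2.
Hence δ ≥ (1/2)^(1/4) ≈ 0.841.

0.841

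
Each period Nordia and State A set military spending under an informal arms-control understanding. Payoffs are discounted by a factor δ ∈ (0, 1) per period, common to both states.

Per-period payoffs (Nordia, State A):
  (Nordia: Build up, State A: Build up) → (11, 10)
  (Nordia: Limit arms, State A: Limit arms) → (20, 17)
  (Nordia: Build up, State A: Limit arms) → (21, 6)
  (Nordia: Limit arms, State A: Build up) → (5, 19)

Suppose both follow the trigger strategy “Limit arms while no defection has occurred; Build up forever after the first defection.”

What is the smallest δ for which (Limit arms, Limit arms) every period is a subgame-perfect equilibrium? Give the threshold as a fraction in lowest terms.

2/9

Nordia's threshold: (21−20)/(21−11) = 1/10.
State A's threshold: (19−17)/(19−10) = 2/9.
1/10 < 2/9, so State A binds and δ* = 2/9.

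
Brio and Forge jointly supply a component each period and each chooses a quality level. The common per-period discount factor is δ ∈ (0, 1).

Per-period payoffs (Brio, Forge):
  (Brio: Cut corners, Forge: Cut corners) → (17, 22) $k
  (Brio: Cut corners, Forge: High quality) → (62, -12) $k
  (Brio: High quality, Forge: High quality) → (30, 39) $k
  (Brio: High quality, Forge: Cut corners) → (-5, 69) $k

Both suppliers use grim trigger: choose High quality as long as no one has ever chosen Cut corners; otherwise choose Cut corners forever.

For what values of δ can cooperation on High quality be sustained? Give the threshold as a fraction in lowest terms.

32/45

Brio: cooperation gives 30 each period; deviation gives 62 once then 17 forever.
  30/(1−δ) ≥ 62 + 17δ/(1−δ) ⇒ δ ≥ 32/45.
Forge: cooperation gives 39 each period; deviation gives 69 once then 22 forever.
  δ ≥ 30/47.
Both must hold, so the binding constraint is Brio's: δ ≥ 32/45.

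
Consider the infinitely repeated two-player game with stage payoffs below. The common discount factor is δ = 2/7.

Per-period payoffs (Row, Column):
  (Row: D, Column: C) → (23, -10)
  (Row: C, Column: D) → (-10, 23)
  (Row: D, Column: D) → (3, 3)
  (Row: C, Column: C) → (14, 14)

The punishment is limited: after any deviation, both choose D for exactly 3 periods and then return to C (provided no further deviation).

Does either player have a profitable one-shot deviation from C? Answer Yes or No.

IC: δ+…+δ^3 ≥ (23−14)/(14−3) = 9/11.
At δ = 2/7: partial sum = 0.3907 < 0.8182. Cooperation not sustainable.

Yes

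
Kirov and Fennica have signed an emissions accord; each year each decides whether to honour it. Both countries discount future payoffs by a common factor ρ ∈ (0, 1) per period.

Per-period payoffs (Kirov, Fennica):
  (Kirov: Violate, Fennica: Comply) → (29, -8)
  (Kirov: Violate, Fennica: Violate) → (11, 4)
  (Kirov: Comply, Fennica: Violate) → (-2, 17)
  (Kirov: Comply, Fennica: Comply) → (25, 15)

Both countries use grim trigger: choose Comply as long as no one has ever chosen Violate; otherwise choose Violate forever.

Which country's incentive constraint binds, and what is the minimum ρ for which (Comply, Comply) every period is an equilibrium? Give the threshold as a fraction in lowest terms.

Kirov; ρ ≥ 2/9

Kirov: cooperation gives 25 each period; deviation gives 29 once then 11 forever.
  25/(1−ρ) ≥ 29 + 11ρ/(1−ρ) ⇒ ρ ≥ 4/18 = 2/9.
Fennica: cooperation gives 15 each period; deviation gives 17 once then 4 forever.
  ρ ≥ 2/13.
Both must hold, so the binding constraint is Kirov's: ρ ≥ 2/9.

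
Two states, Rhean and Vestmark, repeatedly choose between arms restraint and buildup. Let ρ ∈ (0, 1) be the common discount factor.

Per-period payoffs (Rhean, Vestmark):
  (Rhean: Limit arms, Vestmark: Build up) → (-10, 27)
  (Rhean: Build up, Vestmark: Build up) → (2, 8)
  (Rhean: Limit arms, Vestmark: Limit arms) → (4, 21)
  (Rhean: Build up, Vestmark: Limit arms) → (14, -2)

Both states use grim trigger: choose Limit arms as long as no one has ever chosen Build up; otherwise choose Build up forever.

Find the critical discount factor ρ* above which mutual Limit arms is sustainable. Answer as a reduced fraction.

5/6

Rhean's threshold: (14−4)/(14−2) = 5/6.
Vestmark's threshold: (27−21)/(27−8) = 6/19.
5/6 > 6/19, so Rhean binds and ρ* = 5/6.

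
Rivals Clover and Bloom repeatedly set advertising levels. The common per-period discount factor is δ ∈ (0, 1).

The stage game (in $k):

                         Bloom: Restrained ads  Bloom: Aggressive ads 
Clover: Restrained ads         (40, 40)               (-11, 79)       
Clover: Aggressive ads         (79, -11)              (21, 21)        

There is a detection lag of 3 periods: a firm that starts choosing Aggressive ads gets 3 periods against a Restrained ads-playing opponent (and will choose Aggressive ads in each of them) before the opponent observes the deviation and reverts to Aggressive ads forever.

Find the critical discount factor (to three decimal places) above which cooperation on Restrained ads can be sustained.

A deviator earns 79 for 3 periods, then 21 forever; cooperating earns 40 forever. Multiplying the IC by (1−δ):
40 ≥ 79(1−δ^3) + 21δ^3, so 58·δ^3 ≥ 39 and δ^3 ≥ 39/58.
δ ≥ (39/58)^(1/3) ≈ 0.876.

0.876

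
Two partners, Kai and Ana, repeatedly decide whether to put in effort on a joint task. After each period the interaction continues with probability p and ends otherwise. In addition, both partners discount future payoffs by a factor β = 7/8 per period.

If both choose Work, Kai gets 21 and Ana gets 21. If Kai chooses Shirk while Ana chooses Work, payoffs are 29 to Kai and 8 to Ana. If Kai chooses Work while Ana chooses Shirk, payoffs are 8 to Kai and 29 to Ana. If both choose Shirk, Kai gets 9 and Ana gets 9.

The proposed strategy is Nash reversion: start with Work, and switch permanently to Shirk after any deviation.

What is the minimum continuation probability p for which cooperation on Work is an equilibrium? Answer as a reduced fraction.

16/35

With continuation probability p and discount β, the effective per-period discount factor is βp.
Grim-trigger IC: βp ≥ (29−21)/(29−9) = 2/5.
So p ≥ (2/5)/(7/8) = 16/35.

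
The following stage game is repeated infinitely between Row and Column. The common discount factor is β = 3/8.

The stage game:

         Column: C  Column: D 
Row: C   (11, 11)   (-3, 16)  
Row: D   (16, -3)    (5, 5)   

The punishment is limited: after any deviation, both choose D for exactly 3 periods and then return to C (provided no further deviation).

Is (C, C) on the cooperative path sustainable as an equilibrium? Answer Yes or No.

No

IC: β+…+β^3 ≥ (16−11)/(11−5) = 5/6.
At β = 3/8: partial sum = 0.5684 < 0.8333. Cooperation not sustainable.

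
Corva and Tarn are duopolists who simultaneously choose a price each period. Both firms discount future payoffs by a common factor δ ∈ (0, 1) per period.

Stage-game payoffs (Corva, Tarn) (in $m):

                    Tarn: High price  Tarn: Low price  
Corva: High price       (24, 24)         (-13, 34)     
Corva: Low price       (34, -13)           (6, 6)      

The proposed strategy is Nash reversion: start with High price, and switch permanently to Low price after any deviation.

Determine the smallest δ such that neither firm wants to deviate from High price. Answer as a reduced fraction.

24/(1−δ) ≥ 34 + 6δ/(1−δ)
24 ≥ 34 − 28δ
δ ≥ 10/28 = 5/14.

5/14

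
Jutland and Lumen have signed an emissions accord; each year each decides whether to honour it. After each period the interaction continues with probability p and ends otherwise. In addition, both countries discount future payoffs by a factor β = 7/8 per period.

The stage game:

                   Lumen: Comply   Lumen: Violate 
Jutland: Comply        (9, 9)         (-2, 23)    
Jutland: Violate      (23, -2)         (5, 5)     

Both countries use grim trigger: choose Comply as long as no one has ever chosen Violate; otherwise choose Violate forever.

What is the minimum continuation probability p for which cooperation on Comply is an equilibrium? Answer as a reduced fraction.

8/9

Expected continuation weight on next period's payoff is β·p = 7/8·p, which plays the role of the discount factor.
Cooperation requires 7/8·p ≥ (23−9)/(23−5) = 7/9, hence p ≥ 8/9.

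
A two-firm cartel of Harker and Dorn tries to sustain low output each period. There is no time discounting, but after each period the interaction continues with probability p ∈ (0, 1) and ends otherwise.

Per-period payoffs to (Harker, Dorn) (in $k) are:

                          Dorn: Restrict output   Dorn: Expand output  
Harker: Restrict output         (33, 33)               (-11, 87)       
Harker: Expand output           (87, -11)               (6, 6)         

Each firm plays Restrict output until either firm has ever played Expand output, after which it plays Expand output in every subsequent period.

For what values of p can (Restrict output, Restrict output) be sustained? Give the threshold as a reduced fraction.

2/3

Expected cooperation value is 33 + p·33 + p²·33 + … = 33/(1−p); deviation gives 87 + p·6/(1−p).
33 ≥ 87(1−p) + 6p ⇒ 81p ≥ 54 ⇒ p ≥ 54/81 = 2/3.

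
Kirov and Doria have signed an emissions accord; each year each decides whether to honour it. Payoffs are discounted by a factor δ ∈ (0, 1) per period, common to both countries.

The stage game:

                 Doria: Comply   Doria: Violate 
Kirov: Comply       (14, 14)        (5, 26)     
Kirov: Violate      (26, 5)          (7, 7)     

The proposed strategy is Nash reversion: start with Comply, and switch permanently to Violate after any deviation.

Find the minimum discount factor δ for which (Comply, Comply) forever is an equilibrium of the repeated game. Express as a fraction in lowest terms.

12/19

One-period gain from deviating is 26 − 14 = 12. The loss is 14 − 7 = 7 in every subsequent period, with present value 7·δ/(1−δ).
Deviation is unprofitable when 7·δ/(1−δ) ≥ 12, i.e. δ/(1−δ) ≥ 12/7.
Equivalently δ ≥ 12/(12+7) = 12/19.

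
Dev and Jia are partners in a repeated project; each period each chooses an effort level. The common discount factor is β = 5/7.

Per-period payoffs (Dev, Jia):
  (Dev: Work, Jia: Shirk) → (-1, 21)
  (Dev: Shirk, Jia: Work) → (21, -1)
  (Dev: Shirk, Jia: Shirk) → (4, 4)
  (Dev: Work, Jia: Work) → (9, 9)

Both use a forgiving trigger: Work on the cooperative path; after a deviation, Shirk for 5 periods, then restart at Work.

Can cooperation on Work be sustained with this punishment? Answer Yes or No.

No

A one-shot deviation gives 21 now, then 4 for 5 periods, then back to 9.
Gain from deviating: (21−9) today; loss: (9−4) in each of the next 5 periods.
No-deviation condition: (9−4)(β+…+β^5) ≥ 21−9, i.e. β+…+β^5 ≥ 12/5.
At β = 5/7: β+…+β^5 = 2.0352 < 2.4000.
So cooperation is not sustainable.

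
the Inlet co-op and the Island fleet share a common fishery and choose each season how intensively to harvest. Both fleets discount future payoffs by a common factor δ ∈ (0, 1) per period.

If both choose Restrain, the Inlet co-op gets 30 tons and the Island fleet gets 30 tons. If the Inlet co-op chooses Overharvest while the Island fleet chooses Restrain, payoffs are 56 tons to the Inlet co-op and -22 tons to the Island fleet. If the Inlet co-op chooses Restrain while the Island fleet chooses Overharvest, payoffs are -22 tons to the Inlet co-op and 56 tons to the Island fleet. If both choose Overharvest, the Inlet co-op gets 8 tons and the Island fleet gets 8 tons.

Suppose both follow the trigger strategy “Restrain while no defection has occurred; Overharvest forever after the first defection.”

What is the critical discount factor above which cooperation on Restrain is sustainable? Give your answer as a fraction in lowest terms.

Cooperation forever yields 30 each period: 30/(1−δ).
Deviating yields 56 once, then 8 forever: 56 + 8δ/(1−δ).
No profitable deviation requires 30/(1−δ) ≥ 56 + 8δ/(1−δ).
Multiplying by (1−δ): 30 ≥ 56(1−δ) + 8δ = 56 − 48δ.
So 48δ ≥ 26, i.e. δ ≥ 26/48 = 13/24.

13/24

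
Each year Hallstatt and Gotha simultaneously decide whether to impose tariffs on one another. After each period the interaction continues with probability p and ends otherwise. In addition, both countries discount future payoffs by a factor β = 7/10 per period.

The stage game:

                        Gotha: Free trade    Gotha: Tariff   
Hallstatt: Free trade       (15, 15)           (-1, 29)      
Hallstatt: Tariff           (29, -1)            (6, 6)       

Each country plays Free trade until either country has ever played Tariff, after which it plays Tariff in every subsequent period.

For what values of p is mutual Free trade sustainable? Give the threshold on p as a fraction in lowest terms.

20/23

With continuation probability p and discount β, the effective per-period discount factor is βp.
Grim-trigger IC: βp ≥ (29−15)/(29−6) = 14/23.
So p ≥ (14/23)/(7/10) = 20/23.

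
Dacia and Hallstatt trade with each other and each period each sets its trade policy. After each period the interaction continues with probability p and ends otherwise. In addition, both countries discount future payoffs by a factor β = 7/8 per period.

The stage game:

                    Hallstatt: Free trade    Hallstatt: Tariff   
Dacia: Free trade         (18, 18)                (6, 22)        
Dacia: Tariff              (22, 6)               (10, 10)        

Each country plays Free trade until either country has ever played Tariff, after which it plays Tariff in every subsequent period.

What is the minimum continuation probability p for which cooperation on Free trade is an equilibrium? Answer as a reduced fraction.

8/21

Expected continuation weight on next period's payoff is β·p = 7/8·p, which plays the role of the discount factor.
Cooperation requires 7/8·p ≥ (22−18)/(22−10) = 1/3, hence p ≥ 8/21.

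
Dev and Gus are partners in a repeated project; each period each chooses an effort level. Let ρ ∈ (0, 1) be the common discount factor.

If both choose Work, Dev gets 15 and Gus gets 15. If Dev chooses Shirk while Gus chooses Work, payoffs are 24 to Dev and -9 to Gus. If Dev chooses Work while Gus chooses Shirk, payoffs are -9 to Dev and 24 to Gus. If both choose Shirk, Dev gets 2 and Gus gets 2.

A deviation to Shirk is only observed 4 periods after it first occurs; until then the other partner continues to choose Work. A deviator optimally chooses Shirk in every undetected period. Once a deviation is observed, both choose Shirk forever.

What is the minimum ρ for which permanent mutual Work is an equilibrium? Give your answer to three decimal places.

0.800

A deviator earns 24 for 4 periods, then 2 forever; cooperating earns 15 forever. Multiplying the IC by (1−ρ):
15 ≥ 24(1−ρ^4) + 2ρ^4, so 22·ρ^4 ≥ 9 and ρ^4 ≥ 9/22.
ρ ≥ (9/22)^(1/4) ≈ 0.800.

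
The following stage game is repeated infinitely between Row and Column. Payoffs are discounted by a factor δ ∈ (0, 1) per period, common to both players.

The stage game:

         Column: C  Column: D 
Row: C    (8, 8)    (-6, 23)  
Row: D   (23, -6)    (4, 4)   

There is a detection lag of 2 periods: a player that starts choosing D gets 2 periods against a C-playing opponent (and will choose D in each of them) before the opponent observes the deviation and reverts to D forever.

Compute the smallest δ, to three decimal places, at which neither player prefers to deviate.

0.889

Deviating for the 2 undetected periods gains 23−8 = 15 per period over cooperation, then loses 8−4 = 4 per period forever once punishment starts.
Gain: 15(1 + δ + … + δ^1); loss: 4·δ^2/(1−δ).
No profitable deviation ⇔ 15(1−δ^2) ≤ 4·δ^2, i.e. δ^2 ≥ 15/(15+4) = 15/19.
Hence δ ≥ (15/19)^(1/2) ≈ 0.889.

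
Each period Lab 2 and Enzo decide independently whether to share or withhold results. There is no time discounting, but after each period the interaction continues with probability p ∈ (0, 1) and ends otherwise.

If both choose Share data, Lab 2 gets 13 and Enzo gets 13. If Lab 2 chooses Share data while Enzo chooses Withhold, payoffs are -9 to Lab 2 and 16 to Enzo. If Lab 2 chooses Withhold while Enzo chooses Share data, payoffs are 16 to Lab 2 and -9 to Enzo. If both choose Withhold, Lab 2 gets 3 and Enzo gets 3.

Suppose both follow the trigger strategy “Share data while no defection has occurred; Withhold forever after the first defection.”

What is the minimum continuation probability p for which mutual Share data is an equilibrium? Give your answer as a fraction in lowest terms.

Expected cooperation value is 13 + p·13 + p²·13 + … = 13/(1−p); deviation gives 16 + p·3/(1−p).
13 ≥ 16(1−p) + 3p ⇒ 13p ≥ 3 ⇒ p ≥ 3/13.

3/13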